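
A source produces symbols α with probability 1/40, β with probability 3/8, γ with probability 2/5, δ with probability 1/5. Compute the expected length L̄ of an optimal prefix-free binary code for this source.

1.825 bits/symbol

Repeatedly combine the two least-probable nodes; the expected code length is the sum of the merged weights.
merge 1/40 + 1/5 → 9/40
merge 9/40 + 3/8 → 3/5
merge 2/5 + 3/5 → 1
L = 9/40 + 3/5 + 1 = 73/40 = 1.825 bits/symbol.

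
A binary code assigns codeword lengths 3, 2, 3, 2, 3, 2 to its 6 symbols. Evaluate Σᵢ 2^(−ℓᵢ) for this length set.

With common denominator 2^3 = 8: Σ 2^(−ℓᵢ) = 1/8 + 2/8 + 1/8 + 2/8 + 1/8 + 2/8 = 9/8 = 1.125.

1.125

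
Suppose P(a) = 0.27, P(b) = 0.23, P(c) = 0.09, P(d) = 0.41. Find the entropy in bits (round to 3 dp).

H = −Σ pᵢ log₂ pᵢ.
−0.27·log₂(0.27) = 0.5100
−0.23·log₂(0.23) = 0.4877
−0.09·log₂(0.09) = 0.3127
−0.41·log₂(0.41) = 0.5274
Sum ≈ 1.8377 → 1.838 bits.

1.838 bits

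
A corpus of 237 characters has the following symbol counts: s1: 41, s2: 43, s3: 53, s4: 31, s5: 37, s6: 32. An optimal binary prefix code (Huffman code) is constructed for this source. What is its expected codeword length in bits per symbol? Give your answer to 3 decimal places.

Probabilities are the counts divided by 237.
Repeatedly combine the two least-probable nodes; the expected code length is the sum of the merged weights.
merge 31/237 + 32/237 → 21/79
merge 37/237 + 41/237 → 26/79
merge 43/237 + 53/237 → 32/79
merge 21/79 + 26/79 → 47/79
merge 32/79 + 47/79 → 1
L = 21/79 + 26/79 + 32/79 + 47/79 + 1 = 205/79 ≈ 2.595 bits/symbol.

2.595 bits/symbol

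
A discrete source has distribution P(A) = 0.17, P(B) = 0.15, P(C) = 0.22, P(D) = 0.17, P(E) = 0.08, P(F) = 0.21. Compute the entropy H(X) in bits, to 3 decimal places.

H = −Σ pᵢ log₂ pᵢ.
−0.17·log₂(0.17) = 0.4346
−0.15·log₂(0.15) = 0.4105
−0.22·log₂(0.22) = 0.4806
−0.17·log₂(0.17) = 0.4346
−0.08·log₂(0.08) = 0.2915
−0.21·log₂(0.21) = 0.4728
Sum ≈ 2.5246 → 2.525 bits.

2.525 bits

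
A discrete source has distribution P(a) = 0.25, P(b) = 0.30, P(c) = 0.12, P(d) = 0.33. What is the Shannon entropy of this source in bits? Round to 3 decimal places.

H = −Σ pᵢ log₂ pᵢ.
−0.25·log₂(0.25) = 0.5000
−0.30·log₂(0.30) = 0.5211
−0.12·log₂(0.12) = 0.3671
−0.33·log₂(0.33) = 0.5278
Sum ≈ 1.9160 → 1.916 bits.

1.916 bits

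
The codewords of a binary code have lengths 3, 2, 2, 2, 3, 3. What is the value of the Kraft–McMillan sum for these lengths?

1.125

With common denominator 2^3 = 8: Σ 2^(−ℓᵢ) = 1/8 + 2/8 + 2/8 + 2/8 + 1/8 + 1/8 = 9/8 = 1.125.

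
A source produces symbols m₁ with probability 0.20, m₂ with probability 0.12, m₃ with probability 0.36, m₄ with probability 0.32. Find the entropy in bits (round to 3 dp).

H = −Σ pᵢ log₂ pᵢ.
−0.20·log₂(0.20) = 0.4644
−0.12·log₂(0.12) = 0.3671
−0.36·log₂(0.36) = 0.5306
−0.32·log₂(0.32) = 0.5260
Sum ≈ 1.8881 → 1.888 bits.

1.888 bits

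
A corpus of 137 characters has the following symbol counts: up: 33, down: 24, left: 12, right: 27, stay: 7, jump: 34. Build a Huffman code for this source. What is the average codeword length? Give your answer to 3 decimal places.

2.453 bits/symbol

Probabilities are the counts divided by 137.
Repeatedly combine the two least-probable nodes; the expected code length is the sum of the merged weights.
merge 7/137 + 12/137 → 19/137
merge 19/137 + 24/137 → 43/137
merge 27/137 + 33/137 → 60/137
merge 34/137 + 43/137 → 77/137
merge 60/137 + 77/137 → 1
L = 19/137 + 43/137 + 60/137 + 77/137 + 1 = 336/137 ≈ 2.453 bits/symbol.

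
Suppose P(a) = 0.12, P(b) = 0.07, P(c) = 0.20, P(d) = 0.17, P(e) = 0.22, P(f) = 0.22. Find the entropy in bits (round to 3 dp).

H = −Σ pᵢ log₂ pᵢ.
−0.12·log₂(0.12) = 0.3671
−0.07·log₂(0.07) = 0.2686
−0.20·log₂(0.20) = 0.4644
−0.17·log₂(0.17) = 0.4346
−0.22·log₂(0.22) = 0.4806
−0.22·log₂(0.22) = 0.4806
Sum ≈ 2.4957 → 2.496 bits.

2.496 bits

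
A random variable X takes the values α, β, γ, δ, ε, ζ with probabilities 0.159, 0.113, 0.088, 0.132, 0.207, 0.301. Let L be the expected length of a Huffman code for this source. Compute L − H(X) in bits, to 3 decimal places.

0.029 bits

Entropy H = −Σ p log₂ p ≈ 2.4632 bits.
Huffman merges: 11/125+113/1000→201/1000; 33/250+159/1000→291/1000; 201/1000+207/1000→51/125; 291/1000+301/1000→74/125; 51/125+74/125→1. L = 623/250 ≈ 2.4920.
L − H = 2.4920 − 2.4632 = 0.029 bits.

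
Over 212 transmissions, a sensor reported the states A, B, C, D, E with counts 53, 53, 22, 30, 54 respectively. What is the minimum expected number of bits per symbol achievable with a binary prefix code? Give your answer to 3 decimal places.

Probabilities are the counts divided by 212.
Repeatedly combine the two least-probable nodes; the expected code length is the sum of the merged weights.
merge 11/106 + 15/106 → 13/53
merge 13/53 + 1/4 → 105/212
merge 1/4 + 27/106 → 107/212
merge 105/212 + 107/212 → 1
L = 13/53 + 105/212 + 107/212 + 1 = 119/53 ≈ 2.245 bits/symbol.

2.245 bits/symbol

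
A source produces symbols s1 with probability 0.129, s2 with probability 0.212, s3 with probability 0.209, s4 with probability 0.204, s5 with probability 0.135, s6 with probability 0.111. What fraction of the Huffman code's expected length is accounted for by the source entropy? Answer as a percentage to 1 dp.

Entropy H = −Σ p log₂ p ≈ 2.5375 bits.
Huffman merges: 111/1000+129/1000→6/25; 27/200+51/250→339/1000; 209/1000+53/250→421/1000; 6/25+339/1000→579/1000; 421/1000+579/1000→1. L = 2579/1000 ≈ 2.5790.
Efficiency = H/L = 2.5375/2.5790 = 98.4%.

98.4%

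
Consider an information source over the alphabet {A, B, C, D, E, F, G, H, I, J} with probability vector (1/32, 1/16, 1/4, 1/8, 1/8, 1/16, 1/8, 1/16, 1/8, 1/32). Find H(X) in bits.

Each probability is a power of 1/2, so log₂(1/p) is an integer.
H = Σ p·log₂(1/p) = 1/32·5 + 1/16·4 + 1/4·2 + 1/8·3 + 1/8·3 + 1/16·4 + 1/8·3 + 1/16·4 + 1/8·3 + 1/32·5 = 3.0625 bits.

3.0625 bits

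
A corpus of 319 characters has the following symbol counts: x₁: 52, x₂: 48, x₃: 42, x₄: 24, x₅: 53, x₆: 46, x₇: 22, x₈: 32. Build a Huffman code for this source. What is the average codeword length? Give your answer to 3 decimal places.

Probabilities are the counts divided by 319.
Repeatedly combine the two least-probable nodes; the expected code length is the sum of the merged weights.
merge 2/29 + 24/319 → 46/319
merge 32/319 + 42/319 → 74/319
merge 46/319 + 46/319 → 92/319
merge 48/319 + 52/319 → 100/319
merge 53/319 + 74/319 → 127/319
merge 92/319 + 100/319 → 192/319
merge 127/319 + 192/319 → 1
L = 46/319 + 74/319 + 92/319 + 100/319 + 127/319 + 192/319 + 1 = 950/319 ≈ 2.978 bits/symbol.

2.978 bits/symbol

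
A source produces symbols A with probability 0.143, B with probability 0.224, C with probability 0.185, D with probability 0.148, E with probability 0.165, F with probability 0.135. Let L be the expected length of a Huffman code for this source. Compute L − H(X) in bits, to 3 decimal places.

Entropy H = −Σ p log₂ p ≈ 2.5620 bits.
Huffman merges: 27/200+143/1000→139/500; 37/250+33/200→313/1000; 37/200+28/125→409/1000; 139/500+313/1000→591/1000; 409/1000+591/1000→1. L = 2591/1000 ≈ 2.5910.
L − H = 2.5910 − 2.5620 = 0.029 bits.

0.029 bits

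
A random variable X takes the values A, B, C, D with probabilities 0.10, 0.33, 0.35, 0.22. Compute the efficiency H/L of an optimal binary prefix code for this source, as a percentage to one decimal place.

95.0%

Entropy H = −Σ p log₂ p ≈ 1.8707 bits.
Huffman merges: 1/10+11/50→8/25; 8/25+33/100→13/20; 7/20+13/20→1. L = 197/100 ≈ 1.9700.
Efficiency = H/L = 1.8707/1.9700 = 95.0%.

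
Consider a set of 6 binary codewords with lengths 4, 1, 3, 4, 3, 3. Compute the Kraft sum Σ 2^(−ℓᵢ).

1

With common denominator 2^4 = 16: Σ 2^(−ℓᵢ) = 1/16 + 8/16 + 2/16 + 1/16 + 2/16 + 2/16 = 16/16 = 1.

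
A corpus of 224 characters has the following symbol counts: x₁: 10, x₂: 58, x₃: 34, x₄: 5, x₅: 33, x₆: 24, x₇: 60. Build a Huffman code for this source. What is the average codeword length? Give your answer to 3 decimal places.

Probabilities are the counts divided by 224.
Repeatedly combine the two least-probable nodes; the expected code length is the sum of the merged weights.
merge 5/224 + 5/112 → 15/224
merge 15/224 + 3/28 → 39/224
merge 33/224 + 17/112 → 67/224
merge 39/224 + 29/112 → 97/224
merge 15/56 + 67/224 → 127/224
merge 97/224 + 127/224 → 1
L = 15/224 + 39/224 + 67/224 + 97/224 + 127/224 + 1 = 569/224 ≈ 2.540 bits/symbol.

2.540 bits/symbol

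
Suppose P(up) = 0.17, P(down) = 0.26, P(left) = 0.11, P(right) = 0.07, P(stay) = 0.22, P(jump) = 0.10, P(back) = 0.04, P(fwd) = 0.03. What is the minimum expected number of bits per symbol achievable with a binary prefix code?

Repeatedly combine the two least-probable nodes; the expected code length is the sum of the merged weights.
merge 3/100 + 1/25 → 7/100
merge 7/100 + 7/100 → 7/50
merge 1/10 + 11/100 → 21/100
merge 7/50 + 17/100 → 31/100
merge 21/100 + 11/50 → 43/100
merge 13/50 + 31/100 → 57/100
merge 43/100 + 57/100 → 1
L = 7/100 + 7/50 + 21/100 + 31/100 + 43/100 + 57/100 + 1 = 273/100 = 2.73 bits/symbol.

2.73 bits/symbol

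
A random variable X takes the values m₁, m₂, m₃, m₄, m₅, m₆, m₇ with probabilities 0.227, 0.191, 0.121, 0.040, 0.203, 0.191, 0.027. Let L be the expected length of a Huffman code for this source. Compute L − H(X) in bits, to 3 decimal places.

0.074 bits

Entropy H = −Σ p log₂ p ≈ 2.5601 bits.
Huffman merges: 27/1000+1/25→67/1000; 67/1000+121/1000→47/250; 47/250+191/1000→379/1000; 191/1000+203/1000→197/500; 227/1000+379/1000→303/500; 197/500+303/500→1. L = 1317/500 ≈ 2.6340.
L − H = 2.6340 − 2.5601 = 0.074 bits.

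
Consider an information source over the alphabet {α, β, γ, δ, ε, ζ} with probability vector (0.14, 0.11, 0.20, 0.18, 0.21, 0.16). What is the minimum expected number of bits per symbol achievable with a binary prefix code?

2.59 bits/symbol

Repeatedly combine the two least-probable nodes; the expected code length is the sum of the merged weights.
merge 11/100 + 7/50 → 1/4
merge 4/25 + 9/50 → 17/50
merge 1/5 + 21/100 → 41/100
merge 1/4 + 17/50 → 59/100
merge 41/100 + 59/100 → 1
L = 1/4 + 17/50 + 41/100 + 59/100 + 1 = 259/100 = 2.59 bits/symbol.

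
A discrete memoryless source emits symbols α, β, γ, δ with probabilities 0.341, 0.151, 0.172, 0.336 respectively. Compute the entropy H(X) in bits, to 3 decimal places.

1.907 bits

H = −Σ pᵢ log₂ pᵢ.
−0.341·log₂(0.341) = 0.5293
−0.151·log₂(0.151) = 0.4118
−0.172·log₂(0.172) = 0.4368
−0.336·log₂(0.336) = 0.5287
Sum ≈ 1.9066 → 1.907 bits.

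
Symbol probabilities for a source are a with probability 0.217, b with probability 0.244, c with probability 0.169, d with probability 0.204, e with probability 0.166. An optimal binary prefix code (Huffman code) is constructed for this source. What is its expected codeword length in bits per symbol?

2.335 bits/symbol

Repeatedly combine the two least-probable nodes; the expected code length is the sum of the merged weights.
merge 83/500 + 169/1000 → 67/200
merge 51/250 + 217/1000 → 421/1000
merge 61/250 + 67/200 → 579/1000
merge 421/1000 + 579/1000 → 1
L = 67/200 + 421/1000 + 579/1000 + 1 = 467/200 = 2.335 bits/symbol.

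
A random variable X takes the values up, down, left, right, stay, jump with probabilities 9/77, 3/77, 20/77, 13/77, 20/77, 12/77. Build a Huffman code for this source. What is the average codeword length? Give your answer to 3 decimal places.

Repeatedly combine the two least-probable nodes; the expected code length is the sum of the merged weights.
merge 3/77 + 9/77 → 12/77
merge 12/77 + 12/77 → 24/77
merge 13/77 + 20/77 → 3/7
merge 20/77 + 24/77 → 4/7
merge 3/7 + 4/7 → 1
L = 12/77 + 24/77 + 3/7 + 4/7 + 1 = 190/77 ≈ 2.468 bits/symbol.

2.468 bits/symbol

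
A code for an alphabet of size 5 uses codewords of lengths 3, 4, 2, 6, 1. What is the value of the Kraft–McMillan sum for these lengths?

With common denominator 2^6 = 64: Σ 2^(−ℓᵢ) = 8/64 + 4/64 + 16/64 + 1/64 + 32/64 = 61/64 = 0.953125.

0.953125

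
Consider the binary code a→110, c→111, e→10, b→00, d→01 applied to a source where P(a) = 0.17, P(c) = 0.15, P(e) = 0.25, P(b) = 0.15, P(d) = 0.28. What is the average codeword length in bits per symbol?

2.32 bits/symbol

L̄ = Σ pᵢ·ℓᵢ = 0.17·3 + 0.15·3 + 0.25·2 + 0.15·2 + 0.28·2 = 2.32 bits/symbol.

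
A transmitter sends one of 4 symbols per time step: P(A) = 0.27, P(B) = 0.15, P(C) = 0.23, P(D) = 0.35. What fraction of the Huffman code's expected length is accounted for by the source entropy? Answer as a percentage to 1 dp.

Entropy H = −Σ p log₂ p ≈ 1.9383 bits.
Huffman merges: 3/20+23/100→19/50; 27/100+7/20→31/50; 19/50+31/50→1. L = 2 ≈ 2.0000.
Efficiency = H/L = 1.9383/2.0000 = 96.9%.

96.9%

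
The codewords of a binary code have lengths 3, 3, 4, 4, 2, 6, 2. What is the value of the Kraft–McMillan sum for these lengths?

With common denominator 2^6 = 64: Σ 2^(−ℓᵢ) = 8/64 + 8/64 + 4/64 + 4/64 + 16/64 + 1/64 + 16/64 = 57/64 = 0.890625.

0.890625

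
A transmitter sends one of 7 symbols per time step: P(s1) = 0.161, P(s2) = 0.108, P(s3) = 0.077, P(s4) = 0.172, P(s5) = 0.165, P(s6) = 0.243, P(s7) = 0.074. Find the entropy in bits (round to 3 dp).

H = −Σ pᵢ log₂ pᵢ.
−0.161·log₂(0.161) = 0.4242
−0.108·log₂(0.108) = 0.3468
−0.077·log₂(0.077) = 0.2848
−0.172·log₂(0.172) = 0.4368
−0.165·log₂(0.165) = 0.4289
−0.243·log₂(0.243) = 0.4960
−0.074·log₂(0.074) = 0.2780
Sum ≈ 2.6954 → 2.695 bits.

2.695 bits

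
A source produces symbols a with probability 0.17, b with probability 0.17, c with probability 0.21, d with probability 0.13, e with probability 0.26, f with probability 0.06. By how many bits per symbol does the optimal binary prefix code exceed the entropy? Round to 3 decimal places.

Entropy H = −Σ p log₂ p ≈ 2.4735 bits.
Huffman merges: 3/50+13/100→19/100; 17/100+17/100→17/50; 19/100+21/100→2/5; 13/50+17/50→3/5; 2/5+3/5→1. L = 253/100 ≈ 2.5300.
L − H = 2.5300 − 2.4735 = 0.057 bits.

0.057 bits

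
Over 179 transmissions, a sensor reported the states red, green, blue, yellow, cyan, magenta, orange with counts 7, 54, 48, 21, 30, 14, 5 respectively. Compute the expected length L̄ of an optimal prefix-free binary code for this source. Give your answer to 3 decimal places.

2.475 bits/symbol

Probabilities are the counts divided by 179.
Repeatedly combine the two least-probable nodes; the expected code length is the sum of the merged weights.
merge 5/179 + 7/179 → 12/179
merge 12/179 + 14/179 → 26/179
merge 21/179 + 26/179 → 47/179
merge 30/179 + 47/179 → 77/179
merge 48/179 + 54/179 → 102/179
merge 77/179 + 102/179 → 1
L = 12/179 + 26/179 + 47/179 + 77/179 + 102/179 + 1 = 443/179 ≈ 2.475 bits/symbol.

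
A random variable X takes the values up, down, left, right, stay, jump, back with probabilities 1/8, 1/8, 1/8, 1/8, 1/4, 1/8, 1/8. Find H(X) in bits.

Each probability is a power of 1/2, so log₂(1/p) is an integer.
H = Σ p·log₂(1/p) = 1/8·3 + 1/8·3 + 1/8·3 + 1/8·3 + 1/4·2 + 1/8·3 + 1/8·3 = 2.75 bits.

2.75 bits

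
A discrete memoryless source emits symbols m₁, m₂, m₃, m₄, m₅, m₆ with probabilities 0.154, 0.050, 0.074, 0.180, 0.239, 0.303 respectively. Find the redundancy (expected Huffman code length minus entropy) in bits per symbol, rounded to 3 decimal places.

0.032 bits

Entropy H = −Σ p log₂ p ≈ 2.3705 bits.
Huffman merges: 1/20+37/500→31/250; 31/250+77/500→139/500; 9/50+239/1000→419/1000; 139/500+303/1000→581/1000; 419/1000+581/1000→1. L = 1201/500 ≈ 2.4020.
L − H = 2.4020 − 2.3705 = 0.032 bits.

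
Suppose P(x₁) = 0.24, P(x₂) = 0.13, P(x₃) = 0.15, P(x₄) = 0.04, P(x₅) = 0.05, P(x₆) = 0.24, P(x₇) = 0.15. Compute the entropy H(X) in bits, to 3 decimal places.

2.594 bits

H = −Σ pᵢ log₂ pᵢ.
−0.24·log₂(0.24) = 0.4941
−0.13·log₂(0.13) = 0.3826
−0.15·log₂(0.15) = 0.4105
−0.04·log₂(0.04) = 0.1858
−0.05·log₂(0.05) = 0.2161
−0.24·log₂(0.24) = 0.4941
−0.15·log₂(0.15) = 0.4105
Sum ≈ 2.5939 → 2.594 bits.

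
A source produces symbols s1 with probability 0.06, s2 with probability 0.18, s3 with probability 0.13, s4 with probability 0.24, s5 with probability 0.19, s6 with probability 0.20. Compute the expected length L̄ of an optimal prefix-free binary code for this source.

2.56 bits/symbol

Repeatedly combine the two least-probable nodes; the expected code length is the sum of the merged weights.
merge 3/50 + 13/100 → 19/100
merge 9/50 + 19/100 → 37/100
merge 19/100 + 1/5 → 39/100
merge 6/25 + 37/100 → 61/100
merge 39/100 + 61/100 → 1
L = 19/100 + 37/100 + 39/100 + 61/100 + 1 = 64/25 = 2.56 bits/symbol.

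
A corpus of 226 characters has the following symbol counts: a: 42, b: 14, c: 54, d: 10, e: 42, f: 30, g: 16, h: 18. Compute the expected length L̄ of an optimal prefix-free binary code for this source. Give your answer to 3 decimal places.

Probabilities are the counts divided by 226.
Repeatedly combine the two least-probable nodes; the expected code length is the sum of the merged weights.
merge 5/113 + 7/113 → 12/113
merge 8/113 + 9/113 → 17/113
merge 12/113 + 15/113 → 27/113
merge 17/113 + 21/113 → 38/113
merge 21/113 + 27/113 → 48/113
merge 27/113 + 38/113 → 65/113
merge 48/113 + 65/113 → 1
L = 12/113 + 17/113 + 27/113 + 38/113 + 48/113 + 65/113 + 1 = 320/113 ≈ 2.832 bits/symbol.

2.832 bits/symbol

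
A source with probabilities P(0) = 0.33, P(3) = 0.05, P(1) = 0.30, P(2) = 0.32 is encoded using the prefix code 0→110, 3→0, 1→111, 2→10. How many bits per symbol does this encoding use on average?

L̄ = Σ pᵢ·ℓᵢ = 0.33·3 + 0.05·1 + 0.30·3 + 0.32·2 = 2.58 bits/symbol.

2.58 bits/symbol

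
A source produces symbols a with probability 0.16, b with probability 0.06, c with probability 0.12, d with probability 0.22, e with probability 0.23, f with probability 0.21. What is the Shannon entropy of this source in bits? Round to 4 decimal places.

2.4747 bits

H = −Σ pᵢ log₂ pᵢ.
−0.16·log₂(0.16) = 0.4230
−0.06·log₂(0.06) = 0.2435
−0.12·log₂(0.12) = 0.3671
−0.22·log₂(0.22) = 0.4806
−0.23·log₂(0.23) = 0.4877
−0.21·log₂(0.21) = 0.4728
Sum ≈ 2.4747 → 2.4747 bits.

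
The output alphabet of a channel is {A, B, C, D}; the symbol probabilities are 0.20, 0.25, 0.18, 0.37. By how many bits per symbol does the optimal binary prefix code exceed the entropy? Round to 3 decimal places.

0.060 bits

Entropy H = −Σ p log₂ p ≈ 1.9404 bits.
Huffman merges: 9/50+1/5→19/50; 1/4+37/100→31/50; 19/50+31/50→1. L = 2 ≈ 2.0000.
L − H = 2.0000 − 1.9404 = 0.060 bits.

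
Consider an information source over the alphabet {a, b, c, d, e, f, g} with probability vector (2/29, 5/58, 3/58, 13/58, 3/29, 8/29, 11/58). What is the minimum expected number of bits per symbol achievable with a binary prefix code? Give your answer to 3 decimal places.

Repeatedly combine the two least-probable nodes; the expected code length is the sum of the merged weights.
merge 3/58 + 2/29 → 7/58
merge 5/58 + 3/29 → 11/58
merge 7/58 + 11/58 → 9/29
merge 11/58 + 13/58 → 12/29
merge 8/29 + 9/29 → 17/29
merge 12/29 + 17/29 → 1
L = 7/58 + 11/58 + 9/29 + 12/29 + 17/29 + 1 = 76/29 ≈ 2.621 bits/symbol.

2.621 bits/symbol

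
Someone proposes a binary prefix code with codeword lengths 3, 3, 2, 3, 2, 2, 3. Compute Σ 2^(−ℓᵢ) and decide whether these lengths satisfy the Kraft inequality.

1.25; no

With common denominator 2^3 = 8: Σ 2^(−ℓᵢ) = 1/8 + 1/8 + 2/8 + 1/8 + 2/8 + 2/8 + 1/8 = 10/8 = 1.25.
Kraft's inequality requires Σ ≤ 1; here Σ = 1.25 > 1, so no such prefix code exists.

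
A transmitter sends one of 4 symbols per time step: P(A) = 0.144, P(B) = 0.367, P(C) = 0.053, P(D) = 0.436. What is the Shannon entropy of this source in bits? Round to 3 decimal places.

1.680 bits

H = −Σ pᵢ log₂ pᵢ.
−0.144·log₂(0.144) = 0.4026
−0.367·log₂(0.367) = 0.5307
−0.053·log₂(0.053) = 0.2246
−0.436·log₂(0.436) = 0.5222
Sum ≈ 1.6801 → 1.680 bits.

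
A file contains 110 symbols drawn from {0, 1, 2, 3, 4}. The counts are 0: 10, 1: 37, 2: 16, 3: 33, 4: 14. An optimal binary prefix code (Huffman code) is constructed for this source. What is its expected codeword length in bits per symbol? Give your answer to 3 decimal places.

Probabilities are the counts divided by 110.
Repeatedly combine the two least-probable nodes; the expected code length is the sum of the merged weights.
merge 1/11 + 7/55 → 12/55
merge 8/55 + 12/55 → 4/11
merge 3/10 + 37/110 → 7/11
merge 4/11 + 7/11 → 1
L = 12/55 + 4/11 + 7/11 + 1 = 122/55 ≈ 2.218 bits/symbol.

2.218 bits/symbol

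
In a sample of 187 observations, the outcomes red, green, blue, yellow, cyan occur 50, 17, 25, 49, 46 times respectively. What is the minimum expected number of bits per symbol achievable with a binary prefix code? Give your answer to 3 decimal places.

Probabilities are the counts divided by 187.
Repeatedly combine the two least-probable nodes; the expected code length is the sum of the merged weights.
merge 1/11 + 25/187 → 42/187
merge 42/187 + 46/187 → 8/17
merge 49/187 + 50/187 → 9/17
merge 8/17 + 9/17 → 1
L = 42/187 + 8/17 + 9/17 + 1 = 416/187 ≈ 2.225 bits/symbol.

2.225 bits/symbol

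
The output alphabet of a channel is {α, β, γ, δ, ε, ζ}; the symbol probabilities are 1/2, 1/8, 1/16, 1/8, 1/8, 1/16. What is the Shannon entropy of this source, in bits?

Each probability is a power of 1/2, so log₂(1/p) is an integer.
H = Σ p·log₂(1/p) = 1/2·1 + 1/8·3 + 1/16·4 + 1/8·3 + 1/8·3 + 1/16·4 = 2.125 bits.

2.125 bits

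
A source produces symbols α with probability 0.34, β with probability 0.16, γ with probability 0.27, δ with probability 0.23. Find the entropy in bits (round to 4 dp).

H = −Σ pᵢ log₂ pᵢ.
−0.34·log₂(0.34) = 0.5292
−0.16·log₂(0.16) = 0.4230
−0.27·log₂(0.27) = 0.5100
−0.23·log₂(0.23) = 0.4877
Sum ≈ 1.9499 → 1.9499 bits.

1.9499 bits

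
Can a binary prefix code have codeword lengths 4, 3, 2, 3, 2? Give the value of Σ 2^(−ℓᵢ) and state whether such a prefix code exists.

With common denominator 2^4 = 16: Σ 2^(−ℓᵢ) = 1/16 + 2/16 + 4/16 + 2/16 + 4/16 = 13/16 = 0.8125.
Kraft's inequality requires Σ ≤ 1; here Σ = 0.8125 ≤ 1, so such a prefix code exists.

0.8125; yes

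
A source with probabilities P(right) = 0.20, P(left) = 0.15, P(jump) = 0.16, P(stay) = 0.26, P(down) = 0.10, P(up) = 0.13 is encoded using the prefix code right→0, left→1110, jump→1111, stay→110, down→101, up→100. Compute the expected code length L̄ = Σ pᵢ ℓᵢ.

2.91 bits/symbol

L̄ = Σ pᵢ·ℓᵢ = 0.20·1 + 0.15·4 + 0.16·4 + 0.26·3 + 0.10·3 + 0.13·3 = 2.91 bits/symbol.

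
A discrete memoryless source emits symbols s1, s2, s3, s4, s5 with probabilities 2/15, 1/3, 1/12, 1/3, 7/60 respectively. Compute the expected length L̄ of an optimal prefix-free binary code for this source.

2.2 bits/symbol

Repeatedly combine the two least-probable nodes; the expected code length is the sum of the merged weights.
merge 1/12 + 7/60 → 1/5
merge 2/15 + 1/5 → 1/3
merge 1/3 + 1/3 → 2/3
merge 1/3 + 2/3 → 1
L = 1/5 + 1/3 + 2/3 + 1 = 11/5 = 2.2 bits/symbol.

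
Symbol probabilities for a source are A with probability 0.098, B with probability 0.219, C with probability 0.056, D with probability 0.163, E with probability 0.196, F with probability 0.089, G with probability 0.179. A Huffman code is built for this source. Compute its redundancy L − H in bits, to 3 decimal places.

Entropy H = −Σ p log₂ p ≈ 2.6834 bits.
Huffman merges: 7/125+89/1000→29/200; 49/500+29/200→243/1000; 163/1000+179/1000→171/500; 49/250+219/1000→83/200; 243/1000+171/500→117/200; 83/200+117/200→1. L = 273/100 ≈ 2.7300.
L − H = 2.7300 − 2.6834 = 0.047 bits.

0.047 bits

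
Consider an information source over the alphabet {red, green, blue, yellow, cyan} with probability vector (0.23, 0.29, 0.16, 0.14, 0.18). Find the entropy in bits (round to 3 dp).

2.271 bits

H = −Σ pᵢ log₂ pᵢ.
−0.23·log₂(0.23) = 0.4877
−0.29·log₂(0.29) = 0.5179
−0.16·log₂(0.16) = 0.4230
−0.14·log₂(0.14) = 0.3971
−0.18·log₂(0.18) = 0.4453
Sum ≈ 2.2710 → 2.271 bits.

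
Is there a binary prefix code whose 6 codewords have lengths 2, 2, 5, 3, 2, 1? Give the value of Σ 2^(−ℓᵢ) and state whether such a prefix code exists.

With common denominator 2^5 = 32: Σ 2^(−ℓᵢ) = 8/32 + 8/32 + 1/32 + 4/32 + 8/32 + 16/32 = 45/32 = 1.40625.
Kraft's inequality requires Σ ≤ 1; here Σ = 1.40625 > 1, so no such prefix code exists.

1.40625; no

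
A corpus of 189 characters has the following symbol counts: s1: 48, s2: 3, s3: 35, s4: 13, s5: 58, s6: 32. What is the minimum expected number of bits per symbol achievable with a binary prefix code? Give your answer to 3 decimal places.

Probabilities are the counts divided by 189.
Repeatedly combine the two least-probable nodes; the expected code length is the sum of the merged weights.
merge 1/63 + 13/189 → 16/189
merge 16/189 + 32/189 → 16/63
merge 5/27 + 16/63 → 83/189
merge 16/63 + 58/189 → 106/189
merge 83/189 + 106/189 → 1
L = 16/189 + 16/63 + 83/189 + 106/189 + 1 = 442/189 ≈ 2.339 bits/symbol.

2.339 bits/symbol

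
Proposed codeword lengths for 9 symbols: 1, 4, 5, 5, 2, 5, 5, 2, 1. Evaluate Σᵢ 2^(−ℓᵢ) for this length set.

1.6875

With common denominator 2^5 = 32: Σ 2^(−ℓᵢ) = 16/32 + 2/32 + 1/32 + 1/32 + 8/32 + 1/32 + 1/32 + 8/32 + 16/32 = 54/32 = 1.6875.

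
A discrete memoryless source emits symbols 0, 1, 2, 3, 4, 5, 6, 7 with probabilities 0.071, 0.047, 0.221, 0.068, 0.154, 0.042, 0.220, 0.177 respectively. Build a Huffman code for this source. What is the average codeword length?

Repeatedly combine the two least-probable nodes; the expected code length is the sum of the merged weights.
merge 21/500 + 47/1000 → 89/1000
merge 17/250 + 71/1000 → 139/1000
merge 89/1000 + 139/1000 → 57/250
merge 77/500 + 177/1000 → 331/1000
merge 11/50 + 221/1000 → 441/1000
merge 57/250 + 331/1000 → 559/1000
merge 441/1000 + 559/1000 → 1
L = 89/1000 + 139/1000 + 57/250 + 331/1000 + 441/1000 + 559/1000 + 1 = 2787/1000 = 2.787 bits/symbol.

2.787 bits/symbol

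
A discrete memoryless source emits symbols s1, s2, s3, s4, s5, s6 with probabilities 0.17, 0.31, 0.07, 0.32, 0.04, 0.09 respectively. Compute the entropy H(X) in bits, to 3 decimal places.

2.251 bits

H = −Σ pᵢ log₂ pᵢ.
−0.17·log₂(0.17) = 0.4346
−0.31·log₂(0.31) = 0.5238
−0.07·log₂(0.07) = 0.2686
−0.32·log₂(0.32) = 0.5260
−0.04·log₂(0.04) = 0.1858
−0.09·log₂(0.09) = 0.3127
Sum ≈ 2.2514 → 2.251 bits.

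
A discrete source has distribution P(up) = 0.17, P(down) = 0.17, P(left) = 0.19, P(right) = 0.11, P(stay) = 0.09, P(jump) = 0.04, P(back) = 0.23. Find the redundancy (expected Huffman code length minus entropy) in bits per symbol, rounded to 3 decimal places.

Entropy H = −Σ p log₂ p ≈ 2.6608 bits.
Huffman merges: 1/25+9/100→13/100; 11/100+13/100→6/25; 17/100+17/100→17/50; 19/100+23/100→21/50; 6/25+17/50→29/50; 21/50+29/50→1. L = 271/100 ≈ 2.7100.
L − H = 2.7100 − 2.6608 = 0.049 bits.

0.049 bits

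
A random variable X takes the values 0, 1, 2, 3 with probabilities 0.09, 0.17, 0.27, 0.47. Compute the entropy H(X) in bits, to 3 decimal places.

H = −Σ pᵢ log₂ pᵢ.
−0.09·log₂(0.09) = 0.3127
−0.17·log₂(0.17) = 0.4346
−0.27·log₂(0.27) = 0.5100
−0.47·log₂(0.47) = 0.5120
Sum ≈ 1.7692 → 1.769 bits.

1.769 bits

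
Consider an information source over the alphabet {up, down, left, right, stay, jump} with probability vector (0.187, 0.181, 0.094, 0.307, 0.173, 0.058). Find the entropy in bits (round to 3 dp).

2.418 bits

H = −Σ pᵢ log₂ pᵢ.
−0.187·log₂(0.187) = 0.4523
−0.181·log₂(0.181) = 0.4463
−0.094·log₂(0.094) = 0.3207
−0.307·log₂(0.307) = 0.5230
−0.173·log₂(0.173) = 0.4379
−0.058·log₂(0.058) = 0.2383
Sum ≈ 2.4185 → 2.418 bits.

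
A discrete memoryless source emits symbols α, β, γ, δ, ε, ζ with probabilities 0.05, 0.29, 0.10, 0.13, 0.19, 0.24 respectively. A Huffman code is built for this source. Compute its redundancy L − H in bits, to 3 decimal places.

Entropy H = −Σ p log₂ p ≈ 2.3982 bits.
Huffman merges: 1/20+1/10→3/20; 13/100+3/20→7/25; 19/100+6/25→43/100; 7/25+29/100→57/100; 43/100+57/100→1. L = 243/100 ≈ 2.4300.
L − H = 2.4300 − 2.3982 = 0.032 bits.

0.032 bits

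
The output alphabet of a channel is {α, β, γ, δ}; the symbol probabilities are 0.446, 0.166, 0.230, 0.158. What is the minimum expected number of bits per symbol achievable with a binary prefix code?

1.878 bits/symbol

Repeatedly combine the two least-probable nodes; the expected code length is the sum of the merged weights.
merge 79/500 + 83/500 → 81/250
merge 23/100 + 81/250 → 277/500
merge 223/500 + 277/500 → 1
L = 81/250 + 277/500 + 1 = 939/500 = 1.878 bits/symbol.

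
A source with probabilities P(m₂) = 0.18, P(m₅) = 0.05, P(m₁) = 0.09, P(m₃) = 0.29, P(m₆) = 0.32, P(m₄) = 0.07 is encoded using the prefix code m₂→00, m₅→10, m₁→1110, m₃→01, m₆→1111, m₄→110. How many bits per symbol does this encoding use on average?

2.89 bits/symbol

L̄ = Σ pᵢ·ℓᵢ = 0.18·2 + 0.05·2 + 0.09·4 + 0.29·2 + 0.32·4 + 0.07·3 = 2.89 bits/symbol.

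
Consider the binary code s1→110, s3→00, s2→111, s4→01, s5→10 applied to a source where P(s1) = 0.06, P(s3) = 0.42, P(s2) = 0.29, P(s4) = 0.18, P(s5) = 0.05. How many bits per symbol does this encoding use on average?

2.35 bits/symbol

L̄ = Σ pᵢ·ℓᵢ = 0.06·3 + 0.42·2 + 0.29·3 + 0.18·2 + 0.05·2 = 2.35 bits/symbol.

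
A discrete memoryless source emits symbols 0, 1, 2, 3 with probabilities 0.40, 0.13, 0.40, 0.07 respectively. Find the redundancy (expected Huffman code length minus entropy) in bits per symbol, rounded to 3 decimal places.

Entropy H = −Σ p log₂ p ≈ 1.7087 bits.
Huffman merges: 7/100+13/100→1/5; 1/5+2/5→3/5; 2/5+3/5→1. L = 9/5 ≈ 1.8000.
L − H = 1.8000 − 1.7087 = 0.091 bits.

0.091 bits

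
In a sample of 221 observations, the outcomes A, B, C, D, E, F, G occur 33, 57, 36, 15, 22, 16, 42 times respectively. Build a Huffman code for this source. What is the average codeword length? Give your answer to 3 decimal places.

2.692 bits/symbol

Probabilities are the counts divided by 221.
Repeatedly combine the two least-probable nodes; the expected code length is the sum of the merged weights.
merge 15/221 + 16/221 → 31/221
merge 22/221 + 31/221 → 53/221
merge 33/221 + 36/221 → 69/221
merge 42/221 + 53/221 → 95/221
merge 57/221 + 69/221 → 126/221
merge 95/221 + 126/221 → 1
L = 31/221 + 53/221 + 69/221 + 95/221 + 126/221 + 1 = 35/13 ≈ 2.692 bits/symbol.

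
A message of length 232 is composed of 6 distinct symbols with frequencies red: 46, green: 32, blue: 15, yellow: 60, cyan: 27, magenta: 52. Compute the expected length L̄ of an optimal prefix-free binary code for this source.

2.5 bits/symbol

Probabilities are the counts divided by 232.
Repeatedly combine the two least-probable nodes; the expected code length is the sum of the merged weights.
merge 15/232 + 27/232 → 21/116
merge 4/29 + 21/116 → 37/116
merge 23/116 + 13/58 → 49/116
merge 15/58 + 37/116 → 67/116
merge 49/116 + 67/116 → 1
L = 21/116 + 37/116 + 49/116 + 67/116 + 1 = 5/2 = 2.5 bits/symbol.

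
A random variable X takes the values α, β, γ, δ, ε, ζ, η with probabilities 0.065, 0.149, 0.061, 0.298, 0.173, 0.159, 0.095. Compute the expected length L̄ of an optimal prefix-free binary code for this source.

Repeatedly combine the two least-probable nodes; the expected code length is the sum of the merged weights.
merge 61/1000 + 13/200 → 63/500
merge 19/200 + 63/500 → 221/1000
merge 149/1000 + 159/1000 → 77/250
merge 173/1000 + 221/1000 → 197/500
merge 149/500 + 77/250 → 303/500
merge 197/500 + 303/500 → 1
L = 63/500 + 221/1000 + 77/250 + 197/500 + 303/500 + 1 = 531/200 = 2.655 bits/symbol.

2.655 bits/symbol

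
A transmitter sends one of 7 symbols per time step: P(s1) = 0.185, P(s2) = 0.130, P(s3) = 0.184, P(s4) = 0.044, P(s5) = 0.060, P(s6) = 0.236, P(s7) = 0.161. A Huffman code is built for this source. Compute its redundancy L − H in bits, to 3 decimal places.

0.043 bits

Entropy H = −Σ p log₂ p ≈ 2.6400 bits.
Huffman merges: 11/250+3/50→13/125; 13/125+13/100→117/500; 161/1000+23/125→69/200; 37/200+117/500→419/1000; 59/250+69/200→581/1000; 419/1000+581/1000→1. L = 2683/1000 ≈ 2.6830.
L − H = 2.6830 − 2.6400 = 0.043 bits.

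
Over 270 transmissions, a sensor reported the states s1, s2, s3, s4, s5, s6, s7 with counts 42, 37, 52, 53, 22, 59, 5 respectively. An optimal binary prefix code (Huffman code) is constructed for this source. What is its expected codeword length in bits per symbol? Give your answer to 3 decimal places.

Probabilities are the counts divided by 270.
Repeatedly combine the two least-probable nodes; the expected code length is the sum of the merged weights.
merge 1/54 + 11/135 → 1/10
merge 1/10 + 37/270 → 32/135
merge 7/45 + 26/135 → 47/135
merge 53/270 + 59/270 → 56/135
merge 32/135 + 47/135 → 79/135
merge 56/135 + 79/135 → 1
L = 1/10 + 32/135 + 47/135 + 56/135 + 79/135 + 1 = 145/54 ≈ 2.685 bits/symbol.

2.685 bits/symbol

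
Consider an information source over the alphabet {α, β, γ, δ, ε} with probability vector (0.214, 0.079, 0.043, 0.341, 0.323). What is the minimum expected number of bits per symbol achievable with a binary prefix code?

Repeatedly combine the two least-probable nodes; the expected code length is the sum of the merged weights.
merge 43/1000 + 79/1000 → 61/500
merge 61/500 + 107/500 → 42/125
merge 323/1000 + 42/125 → 659/1000
merge 341/1000 + 659/1000 → 1
L = 61/500 + 42/125 + 659/1000 + 1 = 2117/1000 = 2.117 bits/symbol.

2.117 bits/symbol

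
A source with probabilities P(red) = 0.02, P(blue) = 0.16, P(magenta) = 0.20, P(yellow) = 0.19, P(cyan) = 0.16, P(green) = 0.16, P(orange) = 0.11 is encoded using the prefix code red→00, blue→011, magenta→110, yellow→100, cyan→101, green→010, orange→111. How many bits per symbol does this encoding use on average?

L̄ = Σ pᵢ·ℓᵢ = 0.02·2 + 0.16·3 + 0.20·3 + 0.19·3 + 0.16·3 + 0.16·3 + 0.11·3 = 2.98 bits/symbol.

2.98 bits/symbol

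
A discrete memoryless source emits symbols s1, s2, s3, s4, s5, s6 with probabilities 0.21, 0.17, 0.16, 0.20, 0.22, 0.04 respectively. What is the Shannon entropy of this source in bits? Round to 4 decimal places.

2.4611 bits

H = −Σ pᵢ log₂ pᵢ.
−0.21·log₂(0.21) = 0.4728
−0.17·log₂(0.17) = 0.4346
−0.16·log₂(0.16) = 0.4230
−0.20·log₂(0.20) = 0.4644
−0.22·log₂(0.22) = 0.4806
−0.04·log₂(0.04) = 0.1858
Sum ≈ 2.4611 → 2.4611 bits.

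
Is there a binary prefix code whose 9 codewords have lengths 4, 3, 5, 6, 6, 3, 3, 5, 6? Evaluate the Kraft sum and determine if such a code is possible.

With common denominator 2^6 = 64: Σ 2^(−ℓᵢ) = 4/64 + 8/64 + 2/64 + 1/64 + 1/64 + 8/64 + 8/64 + 2/64 + 1/64 = 35/64 = 0.546875.
Kraft's inequality requires Σ ≤ 1; here Σ = 0.546875 ≤ 1, so such a prefix code exists.

0.546875; yes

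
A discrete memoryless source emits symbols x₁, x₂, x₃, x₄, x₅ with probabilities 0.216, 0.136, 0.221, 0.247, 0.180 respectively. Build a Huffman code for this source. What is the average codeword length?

2.316 bits/symbol

Repeatedly combine the two least-probable nodes; the expected code length is the sum of the merged weights.
merge 17/125 + 9/50 → 79/250
merge 27/125 + 221/1000 → 437/1000
merge 247/1000 + 79/250 → 563/1000
merge 437/1000 + 563/1000 → 1
L = 79/250 + 437/1000 + 563/1000 + 1 = 579/250 = 2.316 bits/symbol.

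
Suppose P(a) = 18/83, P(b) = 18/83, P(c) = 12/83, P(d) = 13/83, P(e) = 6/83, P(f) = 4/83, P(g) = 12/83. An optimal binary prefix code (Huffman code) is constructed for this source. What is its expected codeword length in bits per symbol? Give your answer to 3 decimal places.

Repeatedly combine the two least-probable nodes; the expected code length is the sum of the merged weights.
merge 4/83 + 6/83 → 10/83
merge 10/83 + 12/83 → 22/83
merge 12/83 + 13/83 → 25/83
merge 18/83 + 18/83 → 36/83
merge 22/83 + 25/83 → 47/83
merge 36/83 + 47/83 → 1
L = 10/83 + 22/83 + 25/83 + 36/83 + 47/83 + 1 = 223/83 ≈ 2.687 bits/symbol.

2.687 bits/symbol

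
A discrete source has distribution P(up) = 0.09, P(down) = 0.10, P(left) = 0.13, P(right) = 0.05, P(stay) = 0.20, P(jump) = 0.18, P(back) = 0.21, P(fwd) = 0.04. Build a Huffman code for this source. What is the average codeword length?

Repeatedly combine the two least-probable nodes; the expected code length is the sum of the merged weights.
merge 1/25 + 1/20 → 9/100
merge 9/100 + 9/100 → 9/50
merge 1/10 + 13/100 → 23/100
merge 9/50 + 9/50 → 9/25
merge 1/5 + 21/100 → 41/100
merge 23/100 + 9/25 → 59/100
merge 41/100 + 59/100 → 1
L = 9/100 + 9/50 + 23/100 + 9/25 + 41/100 + 59/100 + 1 = 143/50 = 2.86 bits/symbol.

2.86 bits/symbol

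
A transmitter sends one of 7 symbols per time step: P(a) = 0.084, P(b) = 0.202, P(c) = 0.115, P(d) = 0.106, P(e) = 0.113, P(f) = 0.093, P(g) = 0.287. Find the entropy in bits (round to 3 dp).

H = −Σ pᵢ log₂ pᵢ.
−0.084·log₂(0.084) = 0.3002
−0.202·log₂(0.202) = 0.4661
−0.115·log₂(0.115) = 0.3588
−0.106·log₂(0.106) = 0.3432
−0.113·log₂(0.113) = 0.3555
−0.093·log₂(0.093) = 0.3187
−0.287·log₂(0.287) = 0.5169
Sum ≈ 2.6593 → 2.659 bits.

2.659 bits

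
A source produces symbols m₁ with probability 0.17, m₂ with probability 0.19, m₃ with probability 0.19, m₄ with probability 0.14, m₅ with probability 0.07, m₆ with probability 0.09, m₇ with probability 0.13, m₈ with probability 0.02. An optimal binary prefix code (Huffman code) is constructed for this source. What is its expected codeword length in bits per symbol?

2.89 bits/symbol

Repeatedly combine the two least-probable nodes; the expected code length is the sum of the merged weights.
merge 1/50 + 7/100 → 9/100
merge 9/100 + 9/100 → 9/50
merge 13/100 + 7/50 → 27/100
merge 17/100 + 9/50 → 7/20
merge 19/100 + 19/100 → 19/50
merge 27/100 + 7/20 → 31/50
merge 19/50 + 31/50 → 1
L = 9/100 + 9/50 + 27/100 + 7/20 + 19/50 + 31/50 + 1 = 289/100 = 2.89 bits/symbol.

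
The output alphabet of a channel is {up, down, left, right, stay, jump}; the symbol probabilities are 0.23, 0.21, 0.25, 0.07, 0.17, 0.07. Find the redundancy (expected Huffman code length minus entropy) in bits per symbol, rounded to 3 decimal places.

Entropy H = −Σ p log₂ p ≈ 2.4322 bits.
Huffman merges: 7/100+7/100→7/50; 7/50+17/100→31/100; 21/100+23/100→11/25; 1/4+31/100→14/25; 11/25+14/25→1. L = 49/20 ≈ 2.4500.
L − H = 2.4500 − 2.4322 = 0.018 bits.

0.018 bits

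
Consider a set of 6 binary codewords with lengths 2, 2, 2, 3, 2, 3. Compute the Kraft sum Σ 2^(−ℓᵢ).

With common denominator 2^3 = 8: Σ 2^(−ℓᵢ) = 2/8 + 2/8 + 2/8 + 1/8 + 2/8 + 1/8 = 10/8 = 1.25.

1.25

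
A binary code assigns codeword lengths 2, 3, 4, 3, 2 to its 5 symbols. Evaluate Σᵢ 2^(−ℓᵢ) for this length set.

With common denominator 2^4 = 16: Σ 2^(−ℓᵢ) = 4/16 + 2/16 + 1/16 + 2/16 + 4/16 = 13/16 = 0.8125.

0.8125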